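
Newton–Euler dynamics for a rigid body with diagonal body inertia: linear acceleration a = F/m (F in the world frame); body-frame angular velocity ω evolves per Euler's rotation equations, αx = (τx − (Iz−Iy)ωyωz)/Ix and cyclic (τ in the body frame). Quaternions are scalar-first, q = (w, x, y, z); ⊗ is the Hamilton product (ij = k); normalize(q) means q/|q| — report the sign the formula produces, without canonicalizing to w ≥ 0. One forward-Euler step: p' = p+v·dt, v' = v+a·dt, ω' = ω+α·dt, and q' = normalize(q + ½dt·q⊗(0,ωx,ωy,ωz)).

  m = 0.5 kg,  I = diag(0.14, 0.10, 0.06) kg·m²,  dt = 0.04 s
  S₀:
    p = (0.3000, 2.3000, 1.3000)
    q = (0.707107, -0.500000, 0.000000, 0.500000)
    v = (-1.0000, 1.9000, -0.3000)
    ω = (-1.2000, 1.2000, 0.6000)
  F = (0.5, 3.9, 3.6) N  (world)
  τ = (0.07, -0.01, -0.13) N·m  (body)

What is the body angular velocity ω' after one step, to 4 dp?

precession coupling ω×(Iω) = (-0.0288, -0.0576, 0.0576)
α = I⁻¹(τ − ω×Iω) = (0.7057, 0.4760, -3.1267)
new body rate ω' = (-1.1718, 1.2190, 0.4749)

ω' = (-1.1718, 1.2190, 0.4749)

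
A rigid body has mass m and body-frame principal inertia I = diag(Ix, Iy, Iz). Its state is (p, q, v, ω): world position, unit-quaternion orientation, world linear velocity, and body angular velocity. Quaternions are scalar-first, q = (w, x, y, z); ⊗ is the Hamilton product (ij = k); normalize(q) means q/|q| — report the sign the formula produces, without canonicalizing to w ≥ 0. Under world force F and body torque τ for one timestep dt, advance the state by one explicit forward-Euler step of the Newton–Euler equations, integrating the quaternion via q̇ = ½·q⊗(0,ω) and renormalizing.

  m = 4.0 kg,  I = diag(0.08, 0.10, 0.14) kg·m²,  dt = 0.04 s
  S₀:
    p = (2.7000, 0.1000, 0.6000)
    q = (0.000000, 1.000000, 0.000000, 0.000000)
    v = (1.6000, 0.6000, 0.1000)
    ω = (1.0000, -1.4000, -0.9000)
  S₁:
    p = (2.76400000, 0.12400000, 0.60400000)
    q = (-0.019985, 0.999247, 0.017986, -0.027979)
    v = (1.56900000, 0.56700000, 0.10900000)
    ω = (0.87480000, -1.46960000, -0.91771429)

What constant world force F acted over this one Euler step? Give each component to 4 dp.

Δv = v₁−v₀ = (-0.03100000, -0.03300000, 0.00900000)
F = m·Δv/dt = (-3.1000, -3.3000, 0.9000)

F = (-3.1000, -3.3000, 0.9000)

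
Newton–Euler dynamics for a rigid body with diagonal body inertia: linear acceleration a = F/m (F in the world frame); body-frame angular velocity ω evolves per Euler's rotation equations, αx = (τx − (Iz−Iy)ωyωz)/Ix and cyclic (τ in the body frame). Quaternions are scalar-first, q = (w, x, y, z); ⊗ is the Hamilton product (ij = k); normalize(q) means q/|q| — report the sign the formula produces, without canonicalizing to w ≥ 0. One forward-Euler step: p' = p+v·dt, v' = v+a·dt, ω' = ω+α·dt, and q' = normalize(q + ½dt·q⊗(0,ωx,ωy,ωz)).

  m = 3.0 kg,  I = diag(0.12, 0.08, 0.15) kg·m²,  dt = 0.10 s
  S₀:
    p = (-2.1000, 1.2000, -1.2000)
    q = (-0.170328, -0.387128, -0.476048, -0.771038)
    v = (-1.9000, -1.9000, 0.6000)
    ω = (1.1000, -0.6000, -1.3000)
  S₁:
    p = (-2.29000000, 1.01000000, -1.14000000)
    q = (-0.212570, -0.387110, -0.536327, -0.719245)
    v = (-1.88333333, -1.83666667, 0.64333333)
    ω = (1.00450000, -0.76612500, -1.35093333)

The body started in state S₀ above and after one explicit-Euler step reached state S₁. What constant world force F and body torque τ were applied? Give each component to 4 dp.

F = (0.5000, 1.9000, 1.3000)
τ = (-0.0600, -0.0900, -0.0500)

Δω = ω₁−ω₀ = (-0.09550000, -0.16612500, -0.05093333)
ω₀×(Iω₀) = (0.0546, 0.0429, 0.0264)
I·α + gyro = (-0.0600, -0.0900, -0.0500)
v₁ − v₀ = (0.01666667, 0.06333333, 0.04333333)
m·(v₁−v₀)/dt = (0.5000, 1.9000, 1.3000)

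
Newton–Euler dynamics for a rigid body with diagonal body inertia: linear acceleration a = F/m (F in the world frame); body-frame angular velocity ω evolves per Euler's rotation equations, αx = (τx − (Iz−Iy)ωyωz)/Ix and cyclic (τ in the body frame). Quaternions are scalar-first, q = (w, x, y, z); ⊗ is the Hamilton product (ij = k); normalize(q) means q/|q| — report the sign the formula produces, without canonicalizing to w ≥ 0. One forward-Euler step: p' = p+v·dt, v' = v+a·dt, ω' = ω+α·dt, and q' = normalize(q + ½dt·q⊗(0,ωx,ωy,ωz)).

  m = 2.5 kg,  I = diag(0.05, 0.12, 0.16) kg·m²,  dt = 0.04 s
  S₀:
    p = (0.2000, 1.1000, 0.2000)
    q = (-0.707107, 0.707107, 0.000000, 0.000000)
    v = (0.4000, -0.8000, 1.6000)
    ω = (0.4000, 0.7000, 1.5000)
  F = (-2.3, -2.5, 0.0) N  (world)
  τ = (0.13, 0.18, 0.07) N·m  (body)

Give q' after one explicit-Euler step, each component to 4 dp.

q' = (-0.7124, 0.7010, -0.0311, -0.0113)

q⊗(0,ω) = (-0.2828428, -0.2828428, -1.5556354, -0.5656856)
q + ½dt·q⊗(0,ω), renormalized = (-0.7124, 0.7010, -0.0311, -0.0113)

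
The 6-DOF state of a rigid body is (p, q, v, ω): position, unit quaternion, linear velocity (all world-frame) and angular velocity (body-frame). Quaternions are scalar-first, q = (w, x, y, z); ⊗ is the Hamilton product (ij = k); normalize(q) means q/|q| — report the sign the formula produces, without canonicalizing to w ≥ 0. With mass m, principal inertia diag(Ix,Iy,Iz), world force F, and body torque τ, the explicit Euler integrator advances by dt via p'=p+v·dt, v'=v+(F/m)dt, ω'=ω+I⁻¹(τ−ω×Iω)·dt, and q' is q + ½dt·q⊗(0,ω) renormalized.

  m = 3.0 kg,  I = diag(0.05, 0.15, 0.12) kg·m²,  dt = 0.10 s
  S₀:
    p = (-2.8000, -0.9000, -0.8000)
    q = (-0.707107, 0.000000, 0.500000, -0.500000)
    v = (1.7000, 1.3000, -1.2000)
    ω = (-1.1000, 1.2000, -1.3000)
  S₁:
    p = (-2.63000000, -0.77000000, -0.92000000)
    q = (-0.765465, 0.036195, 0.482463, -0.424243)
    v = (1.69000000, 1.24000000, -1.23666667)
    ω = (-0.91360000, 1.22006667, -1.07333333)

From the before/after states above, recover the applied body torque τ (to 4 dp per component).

Δω = ω₁−ω₀ = (0.18640000, 0.02006667, 0.22666667)
τ = I·(Δω/dt) + ω₀×(Iω₀) = (0.1400, -0.0700, 0.1400)

τ = (0.1400, -0.0700, 0.1400)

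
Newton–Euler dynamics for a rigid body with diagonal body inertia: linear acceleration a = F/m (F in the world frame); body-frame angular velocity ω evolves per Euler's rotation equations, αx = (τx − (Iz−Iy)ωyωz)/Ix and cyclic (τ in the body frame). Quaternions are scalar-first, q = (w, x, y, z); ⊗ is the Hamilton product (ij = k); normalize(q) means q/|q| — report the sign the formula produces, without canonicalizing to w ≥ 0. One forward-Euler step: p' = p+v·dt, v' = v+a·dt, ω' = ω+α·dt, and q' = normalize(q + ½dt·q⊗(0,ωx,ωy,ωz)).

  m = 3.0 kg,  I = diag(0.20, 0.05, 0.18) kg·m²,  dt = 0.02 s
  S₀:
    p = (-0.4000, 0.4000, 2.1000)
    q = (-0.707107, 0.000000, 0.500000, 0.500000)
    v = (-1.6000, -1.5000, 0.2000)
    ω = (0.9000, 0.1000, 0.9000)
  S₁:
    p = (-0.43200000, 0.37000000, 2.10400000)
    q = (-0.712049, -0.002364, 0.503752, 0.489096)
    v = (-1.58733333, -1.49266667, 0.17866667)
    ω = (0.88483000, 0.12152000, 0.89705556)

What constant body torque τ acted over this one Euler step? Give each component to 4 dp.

ω₁ − ω₀ = (-0.01517000, 0.02152000, -0.00294444)
I·α + gyro = (-0.1400, 0.0700, -0.0400)

τ = (-0.1400, 0.0700, -0.0400)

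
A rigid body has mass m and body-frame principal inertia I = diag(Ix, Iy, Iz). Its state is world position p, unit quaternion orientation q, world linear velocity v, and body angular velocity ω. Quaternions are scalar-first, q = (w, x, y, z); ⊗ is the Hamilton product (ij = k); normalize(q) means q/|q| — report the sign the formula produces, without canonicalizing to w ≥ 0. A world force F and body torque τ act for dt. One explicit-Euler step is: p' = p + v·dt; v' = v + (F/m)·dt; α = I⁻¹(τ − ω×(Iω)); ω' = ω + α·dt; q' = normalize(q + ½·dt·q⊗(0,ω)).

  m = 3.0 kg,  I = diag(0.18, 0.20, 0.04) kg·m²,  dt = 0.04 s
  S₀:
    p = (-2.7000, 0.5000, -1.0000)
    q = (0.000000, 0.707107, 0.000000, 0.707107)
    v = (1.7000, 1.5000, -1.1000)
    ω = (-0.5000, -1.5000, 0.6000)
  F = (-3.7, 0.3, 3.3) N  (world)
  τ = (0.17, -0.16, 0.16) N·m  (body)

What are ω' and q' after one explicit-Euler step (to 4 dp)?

(τ − ω×Iω)/I = (0.1444, -0.5900, 3.6250)
ω + α·dt = (-0.4942, -1.5236, 0.7450)
2q̇ = q⊗(0,ω) = (-0.0707107, 1.0606605, -0.7778177, -1.0606605)
q + ½dt·q⊗(0,ω), renormalized = (-0.0014, 0.7279, -0.0155, 0.6855)

ω' = (-0.4942, -1.5236, 0.7450)
q' = (-0.0014, 0.7279, -0.0155, 0.6855)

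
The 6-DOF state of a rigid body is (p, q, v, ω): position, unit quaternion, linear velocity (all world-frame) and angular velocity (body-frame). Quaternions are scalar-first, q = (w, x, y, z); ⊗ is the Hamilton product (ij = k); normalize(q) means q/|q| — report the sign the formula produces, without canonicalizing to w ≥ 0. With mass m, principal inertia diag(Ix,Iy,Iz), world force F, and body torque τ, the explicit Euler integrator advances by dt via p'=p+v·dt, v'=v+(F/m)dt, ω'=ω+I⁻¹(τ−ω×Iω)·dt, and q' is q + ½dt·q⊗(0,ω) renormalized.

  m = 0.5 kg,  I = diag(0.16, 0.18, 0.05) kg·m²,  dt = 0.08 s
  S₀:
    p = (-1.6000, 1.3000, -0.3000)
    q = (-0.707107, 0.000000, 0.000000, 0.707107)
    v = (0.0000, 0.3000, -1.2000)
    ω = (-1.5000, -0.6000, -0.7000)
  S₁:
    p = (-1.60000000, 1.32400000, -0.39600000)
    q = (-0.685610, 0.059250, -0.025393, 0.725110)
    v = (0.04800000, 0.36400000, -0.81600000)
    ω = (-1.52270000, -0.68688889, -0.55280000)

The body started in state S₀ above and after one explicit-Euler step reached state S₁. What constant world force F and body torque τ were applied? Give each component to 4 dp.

Δω = ω₁−ω₀ = (-0.02270000, -0.08688889, 0.14720000)
precession coupling = (-0.0546, 0.1155, 0.0180)
applied torque τ = (-0.1000, -0.0800, 0.1100)
v₁ − v₀ = (0.04800000, 0.06400000, 0.38400000)
applied force F = (0.3000, 0.4000, 2.4000)

F = (0.3000, 0.4000, 2.4000)
τ = (-0.1000, -0.0800, 0.1100)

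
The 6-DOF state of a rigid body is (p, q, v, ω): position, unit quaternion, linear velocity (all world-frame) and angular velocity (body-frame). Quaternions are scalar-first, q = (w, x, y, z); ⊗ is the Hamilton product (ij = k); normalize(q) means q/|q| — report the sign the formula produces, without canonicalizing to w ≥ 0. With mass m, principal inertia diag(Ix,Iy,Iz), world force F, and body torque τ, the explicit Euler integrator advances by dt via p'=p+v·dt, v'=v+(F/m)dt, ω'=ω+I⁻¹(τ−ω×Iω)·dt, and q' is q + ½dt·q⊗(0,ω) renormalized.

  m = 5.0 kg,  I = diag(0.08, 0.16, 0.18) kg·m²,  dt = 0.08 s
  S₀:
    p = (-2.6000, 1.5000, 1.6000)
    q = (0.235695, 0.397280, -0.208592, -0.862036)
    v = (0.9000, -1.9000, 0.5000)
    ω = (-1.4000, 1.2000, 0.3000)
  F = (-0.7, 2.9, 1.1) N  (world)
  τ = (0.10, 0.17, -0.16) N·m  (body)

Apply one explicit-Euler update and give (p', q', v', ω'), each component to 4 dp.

p' = (-2.5280, 1.3480, 1.6400)
q' = (0.2775, 0.4218, -0.1533, -0.8495)
v' = (0.8888, -1.8536, 0.5176)
ω' = (-1.3072, 1.2640, 0.2886)

angular accel α = (1.1600, 0.8000, -0.1422)
ω + α·dt = (-1.3072, 1.2640, 0.2886)
Hamilton product q⊗(0,ω) = (1.0651132, 0.6418926, 1.3705004, 0.2554157)
updated quaternion q' = (0.2775, 0.4218, -0.1533, -0.8495)
p + v·dt = (-2.5280, 1.3480, 1.6400)
v + (F/m)dt = (0.8888, -1.8536, 0.5176)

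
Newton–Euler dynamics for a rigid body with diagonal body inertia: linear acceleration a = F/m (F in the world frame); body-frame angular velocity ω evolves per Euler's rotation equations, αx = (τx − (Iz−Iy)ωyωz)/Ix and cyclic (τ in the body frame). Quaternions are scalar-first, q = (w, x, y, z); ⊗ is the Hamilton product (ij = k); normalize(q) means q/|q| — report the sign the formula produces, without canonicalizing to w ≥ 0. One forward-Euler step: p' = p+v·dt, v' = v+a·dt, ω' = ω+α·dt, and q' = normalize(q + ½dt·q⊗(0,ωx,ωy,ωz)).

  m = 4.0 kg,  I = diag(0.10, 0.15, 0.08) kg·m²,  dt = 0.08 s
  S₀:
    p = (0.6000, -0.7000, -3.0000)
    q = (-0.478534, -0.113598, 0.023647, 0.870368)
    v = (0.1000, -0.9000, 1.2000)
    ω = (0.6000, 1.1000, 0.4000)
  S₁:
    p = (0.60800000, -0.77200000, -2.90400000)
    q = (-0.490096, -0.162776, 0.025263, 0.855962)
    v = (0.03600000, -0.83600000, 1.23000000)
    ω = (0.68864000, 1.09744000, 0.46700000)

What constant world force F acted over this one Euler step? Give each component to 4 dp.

F = (-3.2000, 3.2000, 1.5000)

velocity change Δv = (-0.06400000, 0.06400000, 0.03000000)
m·(v₁−v₀)/dt = (-3.2000, 3.2000, 1.5000)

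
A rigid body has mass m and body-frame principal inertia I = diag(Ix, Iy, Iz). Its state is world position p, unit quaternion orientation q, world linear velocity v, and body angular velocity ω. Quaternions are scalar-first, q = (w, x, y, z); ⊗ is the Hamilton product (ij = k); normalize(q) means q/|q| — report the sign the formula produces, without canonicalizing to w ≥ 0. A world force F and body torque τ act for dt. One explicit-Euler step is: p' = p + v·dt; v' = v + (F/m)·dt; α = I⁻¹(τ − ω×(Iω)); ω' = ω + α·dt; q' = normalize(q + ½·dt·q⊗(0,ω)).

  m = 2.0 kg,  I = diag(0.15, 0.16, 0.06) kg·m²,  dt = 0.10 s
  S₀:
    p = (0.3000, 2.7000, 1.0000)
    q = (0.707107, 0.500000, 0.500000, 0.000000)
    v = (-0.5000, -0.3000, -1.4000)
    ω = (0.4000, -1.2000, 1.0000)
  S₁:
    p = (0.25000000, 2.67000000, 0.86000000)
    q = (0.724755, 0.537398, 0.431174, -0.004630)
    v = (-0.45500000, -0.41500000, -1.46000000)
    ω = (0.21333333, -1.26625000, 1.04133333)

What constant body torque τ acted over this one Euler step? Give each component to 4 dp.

τ = (-0.1600, -0.0700, 0.0200)

rate change Δω = (-0.18666667, -0.06625000, 0.04133333)
applied torque τ = (-0.1600, -0.0700, 0.0200)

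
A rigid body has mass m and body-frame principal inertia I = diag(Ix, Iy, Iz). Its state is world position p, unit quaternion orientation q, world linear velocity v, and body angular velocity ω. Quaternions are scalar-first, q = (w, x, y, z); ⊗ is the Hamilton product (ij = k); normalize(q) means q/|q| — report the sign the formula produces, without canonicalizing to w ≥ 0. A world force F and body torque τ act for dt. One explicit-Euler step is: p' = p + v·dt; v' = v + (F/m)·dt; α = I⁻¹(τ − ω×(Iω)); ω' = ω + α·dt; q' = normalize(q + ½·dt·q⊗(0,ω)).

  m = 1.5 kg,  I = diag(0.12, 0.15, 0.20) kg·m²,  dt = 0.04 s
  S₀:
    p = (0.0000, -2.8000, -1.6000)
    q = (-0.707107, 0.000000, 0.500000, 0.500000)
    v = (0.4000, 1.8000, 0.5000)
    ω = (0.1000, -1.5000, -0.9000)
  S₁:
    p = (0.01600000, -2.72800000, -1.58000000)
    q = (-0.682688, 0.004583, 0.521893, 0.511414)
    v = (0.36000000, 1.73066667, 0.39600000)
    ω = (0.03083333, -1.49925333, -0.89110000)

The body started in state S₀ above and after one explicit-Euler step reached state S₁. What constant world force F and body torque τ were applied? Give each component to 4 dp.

F = (-1.5000, -2.6000, -3.9000)
τ = (-0.1400, 0.0100, 0.0400)

v₁ − v₀ = (-0.04000000, -0.06933333, -0.10400000)
m·(v₁−v₀)/dt = (-1.5000, -2.6000, -3.9000)
Δω = ω₁−ω₀ = (-0.06916667, 0.00074667, 0.00890000)
τ = I·(Δω/dt) + ω₀×(Iω₀) = (-0.1400, 0.0100, 0.0400)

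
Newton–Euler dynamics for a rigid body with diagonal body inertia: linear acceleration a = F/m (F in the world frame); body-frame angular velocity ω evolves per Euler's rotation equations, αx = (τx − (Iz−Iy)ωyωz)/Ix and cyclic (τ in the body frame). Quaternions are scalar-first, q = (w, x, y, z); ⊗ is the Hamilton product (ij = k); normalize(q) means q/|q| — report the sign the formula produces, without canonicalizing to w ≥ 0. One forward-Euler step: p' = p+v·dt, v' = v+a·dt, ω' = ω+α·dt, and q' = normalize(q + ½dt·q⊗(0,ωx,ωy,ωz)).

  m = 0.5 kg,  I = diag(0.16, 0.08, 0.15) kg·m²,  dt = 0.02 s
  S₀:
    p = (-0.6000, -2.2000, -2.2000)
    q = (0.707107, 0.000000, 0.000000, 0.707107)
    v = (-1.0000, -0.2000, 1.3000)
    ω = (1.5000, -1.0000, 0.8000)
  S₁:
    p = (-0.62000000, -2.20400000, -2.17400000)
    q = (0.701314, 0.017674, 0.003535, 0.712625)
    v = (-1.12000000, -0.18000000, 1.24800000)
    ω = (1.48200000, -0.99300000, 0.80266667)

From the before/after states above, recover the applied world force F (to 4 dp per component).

F = (-3.0000, 0.5000, -1.3000)

Δv = v₁−v₀ = (-0.12000000, 0.02000000, -0.05200000)
m·(v₁−v₀)/dt = (-3.0000, 0.5000, -1.3000)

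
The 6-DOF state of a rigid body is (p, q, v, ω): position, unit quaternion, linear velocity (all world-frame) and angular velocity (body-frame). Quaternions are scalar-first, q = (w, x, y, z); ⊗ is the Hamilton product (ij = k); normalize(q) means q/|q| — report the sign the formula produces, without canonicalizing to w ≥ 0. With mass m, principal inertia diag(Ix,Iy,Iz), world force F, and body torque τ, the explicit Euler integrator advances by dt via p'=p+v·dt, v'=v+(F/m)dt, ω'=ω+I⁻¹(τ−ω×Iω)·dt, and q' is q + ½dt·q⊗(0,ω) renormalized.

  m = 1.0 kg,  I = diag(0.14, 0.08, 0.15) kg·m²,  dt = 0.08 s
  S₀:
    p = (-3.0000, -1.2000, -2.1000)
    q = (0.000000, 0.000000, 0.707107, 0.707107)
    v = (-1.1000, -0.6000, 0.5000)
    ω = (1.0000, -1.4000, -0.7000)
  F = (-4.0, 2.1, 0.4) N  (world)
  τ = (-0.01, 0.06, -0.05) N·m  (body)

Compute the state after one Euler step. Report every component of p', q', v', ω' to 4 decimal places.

p' = (-3.0880, -1.2480, -2.0600)
q' = (0.0592, 0.0197, 0.7334, 0.6770)
v' = (-1.4200, -0.4320, 0.5320)
ω' = (0.9551, -1.3470, -0.7715)

(τ − ω×Iω)/I = (-0.5614, 0.6625, -0.8933)
ω' = ω + α·dt = (0.9551, -1.3470, -0.7715)
2q̇ = q⊗(0,ω) = (1.4849247, 0.4949749, 0.7071070, -0.7071070)
q' = normalize(q + ½dt·q⊗(0,ω)) = (0.0592, 0.0197, 0.7334, 0.6770)
p + v·dt = (-3.0880, -1.2480, -2.0600)
new velocity v' = (-1.4200, -0.4320, 0.5320)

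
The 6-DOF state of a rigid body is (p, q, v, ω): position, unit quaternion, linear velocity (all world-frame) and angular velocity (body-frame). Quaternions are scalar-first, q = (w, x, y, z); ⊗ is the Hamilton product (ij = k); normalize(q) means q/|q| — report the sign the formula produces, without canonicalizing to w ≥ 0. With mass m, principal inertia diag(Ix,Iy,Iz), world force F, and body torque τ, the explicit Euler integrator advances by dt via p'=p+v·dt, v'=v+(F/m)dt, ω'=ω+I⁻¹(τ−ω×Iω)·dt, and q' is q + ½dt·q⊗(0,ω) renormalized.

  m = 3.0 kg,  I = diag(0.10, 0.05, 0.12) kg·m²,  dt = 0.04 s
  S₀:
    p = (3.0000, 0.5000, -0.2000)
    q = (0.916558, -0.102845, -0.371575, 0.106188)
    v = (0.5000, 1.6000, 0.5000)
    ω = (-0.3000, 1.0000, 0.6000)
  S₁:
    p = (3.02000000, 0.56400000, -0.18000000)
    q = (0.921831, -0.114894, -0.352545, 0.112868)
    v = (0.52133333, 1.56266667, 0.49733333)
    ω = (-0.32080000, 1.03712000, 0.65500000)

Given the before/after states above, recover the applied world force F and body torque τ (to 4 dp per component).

ω₁ − ω₀ = (-0.02080000, 0.03712000, 0.05500000)
gyro term ω₀×Iω₀ = (0.0420, 0.0036, 0.0150)
I·α + gyro = (-0.0100, 0.0500, 0.1800)
Δv = v₁−v₀ = (0.02133333, -0.03733333, -0.00266667)
m·(v₁−v₀)/dt = (1.6000, -2.8000, -0.2000)

F = (1.6000, -2.8000, -0.2000)
τ = (-0.0100, 0.0500, 0.1800)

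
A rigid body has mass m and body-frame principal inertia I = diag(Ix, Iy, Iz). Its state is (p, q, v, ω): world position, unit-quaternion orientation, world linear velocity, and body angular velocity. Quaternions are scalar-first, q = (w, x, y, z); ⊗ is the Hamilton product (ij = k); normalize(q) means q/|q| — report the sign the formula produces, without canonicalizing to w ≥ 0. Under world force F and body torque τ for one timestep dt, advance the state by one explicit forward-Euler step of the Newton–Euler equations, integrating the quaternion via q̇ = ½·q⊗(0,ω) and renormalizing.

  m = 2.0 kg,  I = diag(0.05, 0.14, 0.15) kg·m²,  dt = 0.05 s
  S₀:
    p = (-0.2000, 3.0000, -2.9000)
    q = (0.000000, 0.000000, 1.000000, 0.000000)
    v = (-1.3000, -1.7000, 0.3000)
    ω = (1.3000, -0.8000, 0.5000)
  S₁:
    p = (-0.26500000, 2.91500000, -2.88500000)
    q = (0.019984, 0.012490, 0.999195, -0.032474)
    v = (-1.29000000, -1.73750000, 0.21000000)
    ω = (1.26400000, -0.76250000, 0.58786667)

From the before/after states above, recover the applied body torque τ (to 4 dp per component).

τ = (-0.0400, 0.0400, 0.1700)

rate change Δω = (-0.03600000, 0.03750000, 0.08786667)
precession coupling = (-0.0040, -0.0650, -0.0936)
I·α + gyro = (-0.0400, 0.0400, 0.1700)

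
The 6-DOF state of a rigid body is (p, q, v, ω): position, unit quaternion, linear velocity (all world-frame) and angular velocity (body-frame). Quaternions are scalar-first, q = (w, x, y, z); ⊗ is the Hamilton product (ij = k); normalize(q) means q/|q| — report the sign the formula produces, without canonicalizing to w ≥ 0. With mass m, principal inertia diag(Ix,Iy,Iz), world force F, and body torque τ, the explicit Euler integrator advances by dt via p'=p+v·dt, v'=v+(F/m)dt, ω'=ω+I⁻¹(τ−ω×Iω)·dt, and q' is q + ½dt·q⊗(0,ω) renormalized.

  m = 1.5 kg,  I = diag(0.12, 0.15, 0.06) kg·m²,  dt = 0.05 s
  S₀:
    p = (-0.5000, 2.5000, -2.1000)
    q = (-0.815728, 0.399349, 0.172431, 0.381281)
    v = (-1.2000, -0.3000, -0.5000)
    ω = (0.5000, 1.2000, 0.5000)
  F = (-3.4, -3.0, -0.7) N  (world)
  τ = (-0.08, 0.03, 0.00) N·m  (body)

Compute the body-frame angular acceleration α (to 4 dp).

precession coupling ω×(Iω) = (-0.0540, 0.0150, 0.0180)
α = I⁻¹(τ − ω×Iω) = (-0.2167, 0.1000, -0.3000)

α = (-0.2167, 0.1000, -0.3000)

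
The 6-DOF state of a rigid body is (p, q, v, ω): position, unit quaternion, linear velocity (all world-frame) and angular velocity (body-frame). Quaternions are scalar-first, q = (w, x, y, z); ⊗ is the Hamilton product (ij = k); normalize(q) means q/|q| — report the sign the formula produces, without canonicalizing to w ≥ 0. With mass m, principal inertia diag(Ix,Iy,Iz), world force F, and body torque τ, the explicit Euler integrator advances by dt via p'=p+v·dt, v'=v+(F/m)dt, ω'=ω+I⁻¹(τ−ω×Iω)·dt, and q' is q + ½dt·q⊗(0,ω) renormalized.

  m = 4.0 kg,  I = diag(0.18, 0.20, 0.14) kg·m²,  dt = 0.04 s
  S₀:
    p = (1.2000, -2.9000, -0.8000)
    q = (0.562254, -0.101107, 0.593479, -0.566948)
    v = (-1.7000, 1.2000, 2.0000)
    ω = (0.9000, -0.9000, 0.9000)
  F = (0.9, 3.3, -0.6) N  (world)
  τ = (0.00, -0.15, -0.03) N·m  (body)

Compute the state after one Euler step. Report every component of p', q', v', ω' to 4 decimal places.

(τ − ω×Iω)/I = (-0.2700, -0.9120, -0.0986)
ω' = ω + α·dt = (0.8892, -0.9365, 0.8961)
2q̇ = q⊗(0,ω) = (1.1353806, 0.5299065, -0.9252855, 0.0628938)
q' = normalize(q + ½dt·q⊗(0,ω)) = (0.5847, -0.0905, 0.5747, -0.5654)
linear accel F/m = (0.2250, 0.8250, -0.1500)
new position p' = (1.1320, -2.8520, -0.7200)
new velocity v' = (-1.6910, 1.2330, 1.9940)

p' = (1.1320, -2.8520, -0.7200)
q' = (0.5847, -0.0905, 0.5747, -0.5654)
v' = (-1.6910, 1.2330, 1.9940)
ω' = (0.8892, -0.9365, 0.8961)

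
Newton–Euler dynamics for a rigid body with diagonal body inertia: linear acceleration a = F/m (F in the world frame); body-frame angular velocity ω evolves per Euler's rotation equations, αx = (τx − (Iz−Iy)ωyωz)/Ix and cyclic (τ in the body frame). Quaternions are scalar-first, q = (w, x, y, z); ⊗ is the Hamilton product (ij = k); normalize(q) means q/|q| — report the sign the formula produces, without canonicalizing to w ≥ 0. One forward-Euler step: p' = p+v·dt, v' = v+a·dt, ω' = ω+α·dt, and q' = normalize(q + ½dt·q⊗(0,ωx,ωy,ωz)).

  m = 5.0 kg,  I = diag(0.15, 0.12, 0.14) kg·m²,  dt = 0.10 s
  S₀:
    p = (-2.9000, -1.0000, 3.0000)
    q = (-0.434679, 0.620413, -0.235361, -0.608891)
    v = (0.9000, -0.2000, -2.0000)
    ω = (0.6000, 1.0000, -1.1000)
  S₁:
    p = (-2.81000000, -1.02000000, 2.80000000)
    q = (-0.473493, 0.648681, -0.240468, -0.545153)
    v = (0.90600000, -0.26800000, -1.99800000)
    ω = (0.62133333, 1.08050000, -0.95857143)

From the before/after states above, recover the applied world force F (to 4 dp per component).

F = (0.3000, -3.4000, 0.1000)

velocity change Δv = (0.00600000, -0.06800000, 0.00200000)
applied force F = (0.3000, -3.4000, 0.1000)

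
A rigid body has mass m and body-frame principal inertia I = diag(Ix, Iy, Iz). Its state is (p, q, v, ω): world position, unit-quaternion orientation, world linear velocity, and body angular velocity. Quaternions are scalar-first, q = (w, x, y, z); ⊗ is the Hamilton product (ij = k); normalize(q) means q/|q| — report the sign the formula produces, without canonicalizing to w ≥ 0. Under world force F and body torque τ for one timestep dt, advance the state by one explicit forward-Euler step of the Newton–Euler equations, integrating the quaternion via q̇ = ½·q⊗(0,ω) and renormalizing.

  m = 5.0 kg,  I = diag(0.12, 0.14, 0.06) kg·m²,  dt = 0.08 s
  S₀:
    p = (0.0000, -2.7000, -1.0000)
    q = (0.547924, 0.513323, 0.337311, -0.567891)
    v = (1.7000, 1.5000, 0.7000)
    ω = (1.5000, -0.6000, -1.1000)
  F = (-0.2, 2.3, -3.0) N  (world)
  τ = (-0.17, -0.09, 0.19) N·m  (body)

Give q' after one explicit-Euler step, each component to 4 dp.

2q̇ = q⊗(0,ω) = (-1.1922780, 0.1101093, -0.6159356, -1.4166767)
updated quaternion q' = (0.4987, 0.5162, 0.3117, -0.6227)

q' = (0.4987, 0.5162, 0.3117, -0.6227)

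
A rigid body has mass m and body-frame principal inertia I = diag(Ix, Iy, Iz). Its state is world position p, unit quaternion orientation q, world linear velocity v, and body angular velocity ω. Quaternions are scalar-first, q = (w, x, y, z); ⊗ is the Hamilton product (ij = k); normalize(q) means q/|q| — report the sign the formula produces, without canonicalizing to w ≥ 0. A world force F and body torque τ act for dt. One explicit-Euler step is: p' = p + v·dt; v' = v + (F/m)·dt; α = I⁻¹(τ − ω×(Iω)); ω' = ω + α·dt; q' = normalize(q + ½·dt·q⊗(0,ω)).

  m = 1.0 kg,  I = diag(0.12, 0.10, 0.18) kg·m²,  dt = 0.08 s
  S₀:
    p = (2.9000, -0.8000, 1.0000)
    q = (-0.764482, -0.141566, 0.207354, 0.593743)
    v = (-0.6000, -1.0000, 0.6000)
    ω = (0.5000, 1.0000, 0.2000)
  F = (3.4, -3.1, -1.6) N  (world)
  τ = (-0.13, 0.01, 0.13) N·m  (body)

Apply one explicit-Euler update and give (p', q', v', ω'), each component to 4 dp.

gyro term ω×Iω = (0.0160, -0.0060, -0.0100)
α = I⁻¹(τ − ω×Iω) = (-1.2167, 0.1600, 0.7778)
ω + α·dt = (0.4027, 1.0128, 0.2622)
q⊗(0,ω) = (-0.2553196, -0.9345132, -0.4392973, -0.3981394)
q + ½dt·q⊗(0,ω), renormalized = (-0.7739, -0.1788, 0.1896, 0.5772)
a = F/m = (3.4000, -3.1000, -1.6000)
new position p' = (2.8520, -0.8800, 1.0480)
new velocity v' = (-0.3280, -1.2480, 0.4720)

p' = (2.8520, -0.8800, 1.0480)
q' = (-0.7739, -0.1788, 0.1896, 0.5772)
v' = (-0.3280, -1.2480, 0.4720)
ω' = (0.4027, 1.0128, 0.2622)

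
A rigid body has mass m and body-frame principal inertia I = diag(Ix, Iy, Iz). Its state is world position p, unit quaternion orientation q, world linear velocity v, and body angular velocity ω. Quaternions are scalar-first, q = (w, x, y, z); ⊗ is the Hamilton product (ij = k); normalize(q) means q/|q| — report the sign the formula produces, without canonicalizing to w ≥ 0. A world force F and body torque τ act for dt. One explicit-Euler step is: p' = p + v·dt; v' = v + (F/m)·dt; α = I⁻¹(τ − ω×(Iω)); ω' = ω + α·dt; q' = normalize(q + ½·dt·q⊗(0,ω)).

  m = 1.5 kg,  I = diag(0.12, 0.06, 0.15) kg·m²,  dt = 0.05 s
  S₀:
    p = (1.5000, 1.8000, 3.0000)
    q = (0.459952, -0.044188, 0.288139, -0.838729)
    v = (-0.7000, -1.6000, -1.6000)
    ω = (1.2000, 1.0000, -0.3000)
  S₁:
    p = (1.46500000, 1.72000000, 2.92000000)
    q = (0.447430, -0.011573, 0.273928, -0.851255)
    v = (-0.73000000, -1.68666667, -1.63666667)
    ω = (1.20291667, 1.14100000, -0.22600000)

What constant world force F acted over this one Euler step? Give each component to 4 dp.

F = (-0.9000, -2.6000, -1.1000)

v₁ − v₀ = (-0.03000000, -0.08666667, -0.03666667)
applied force F = (-0.9000, -2.6000, -1.1000)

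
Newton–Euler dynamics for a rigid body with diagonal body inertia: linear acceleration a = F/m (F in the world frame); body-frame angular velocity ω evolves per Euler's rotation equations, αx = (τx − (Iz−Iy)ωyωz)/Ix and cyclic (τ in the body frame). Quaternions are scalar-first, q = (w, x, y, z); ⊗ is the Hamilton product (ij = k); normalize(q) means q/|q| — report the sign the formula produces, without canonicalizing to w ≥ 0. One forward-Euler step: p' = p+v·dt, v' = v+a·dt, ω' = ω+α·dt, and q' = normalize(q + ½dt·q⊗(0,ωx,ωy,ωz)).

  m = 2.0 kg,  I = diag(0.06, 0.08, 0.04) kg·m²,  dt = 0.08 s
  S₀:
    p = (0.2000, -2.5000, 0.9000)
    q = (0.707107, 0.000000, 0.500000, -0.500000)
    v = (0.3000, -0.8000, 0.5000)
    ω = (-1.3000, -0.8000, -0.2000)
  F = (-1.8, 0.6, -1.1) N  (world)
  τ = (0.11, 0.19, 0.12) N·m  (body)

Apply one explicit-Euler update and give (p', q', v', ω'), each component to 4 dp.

a = (-0.9000, 0.3000, -0.5500)
new position p' = (0.2240, -2.5640, 0.9400)
v' = v + a·dt = (0.2280, -0.7760, 0.4560)
ω×(Iω) gyroscopic = (-0.0064, 0.0052, 0.0208)
α = I⁻¹(τ − ω×Iω) = (1.9400, 2.3100, 2.4800)
ω' = ω + α·dt = (-1.1448, -0.6152, -0.0016)
2q̇ = q⊗(0,ω) = (0.3000000, -1.4192391, 0.0843144, 0.5085786)
q + ½dt·q⊗(0,ω), renormalized = (0.7177, -0.0567, 0.5024, -0.4787)

p' = (0.2240, -2.5640, 0.9400)
q' = (0.7177, -0.0567, 0.5024, -0.4787)
v' = (0.2280, -0.7760, 0.4560)
ω' = (-1.1448, -0.6152, -0.0016)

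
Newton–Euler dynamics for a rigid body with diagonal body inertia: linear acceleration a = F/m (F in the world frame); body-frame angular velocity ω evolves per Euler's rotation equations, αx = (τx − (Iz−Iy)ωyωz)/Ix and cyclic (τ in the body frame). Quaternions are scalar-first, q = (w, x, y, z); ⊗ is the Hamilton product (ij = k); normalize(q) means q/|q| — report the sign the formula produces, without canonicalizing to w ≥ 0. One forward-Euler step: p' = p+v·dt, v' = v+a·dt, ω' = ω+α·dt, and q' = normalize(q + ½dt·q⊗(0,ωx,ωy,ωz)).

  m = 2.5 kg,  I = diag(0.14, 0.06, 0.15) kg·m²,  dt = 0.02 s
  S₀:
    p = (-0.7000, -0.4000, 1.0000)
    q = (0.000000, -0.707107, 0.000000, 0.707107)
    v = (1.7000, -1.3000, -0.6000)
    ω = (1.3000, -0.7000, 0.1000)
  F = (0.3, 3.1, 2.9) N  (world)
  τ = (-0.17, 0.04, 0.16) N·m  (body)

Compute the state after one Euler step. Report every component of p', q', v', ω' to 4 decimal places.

p' = (-0.6660, -0.4260, 0.9880)
q' = (0.0085, -0.7021, 0.0099, 0.7120)
v' = (1.7024, -1.2752, -0.5768)
ω' = (1.2766, -0.6862, 0.1116)

a = (0.1200, 1.2400, 1.1600)
p + v·dt = (-0.6660, -0.4260, 0.9880)
v' = v + a·dt = (1.7024, -1.2752, -0.5768)
ω×(Iω) gyroscopic = (-0.0063, -0.0013, 0.0728)
(τ − ω×Iω)/I = (-1.1693, 0.6883, 0.5813)
ω + α·dt = (1.2766, -0.6862, 0.1116)
2q̇ = q⊗(0,ω) = (0.8485284, 0.4949749, 0.9899498, 0.4949749)
q + ½dt·q⊗(0,ω), renormalized = (0.0085, -0.7021, 0.0099, 0.7120)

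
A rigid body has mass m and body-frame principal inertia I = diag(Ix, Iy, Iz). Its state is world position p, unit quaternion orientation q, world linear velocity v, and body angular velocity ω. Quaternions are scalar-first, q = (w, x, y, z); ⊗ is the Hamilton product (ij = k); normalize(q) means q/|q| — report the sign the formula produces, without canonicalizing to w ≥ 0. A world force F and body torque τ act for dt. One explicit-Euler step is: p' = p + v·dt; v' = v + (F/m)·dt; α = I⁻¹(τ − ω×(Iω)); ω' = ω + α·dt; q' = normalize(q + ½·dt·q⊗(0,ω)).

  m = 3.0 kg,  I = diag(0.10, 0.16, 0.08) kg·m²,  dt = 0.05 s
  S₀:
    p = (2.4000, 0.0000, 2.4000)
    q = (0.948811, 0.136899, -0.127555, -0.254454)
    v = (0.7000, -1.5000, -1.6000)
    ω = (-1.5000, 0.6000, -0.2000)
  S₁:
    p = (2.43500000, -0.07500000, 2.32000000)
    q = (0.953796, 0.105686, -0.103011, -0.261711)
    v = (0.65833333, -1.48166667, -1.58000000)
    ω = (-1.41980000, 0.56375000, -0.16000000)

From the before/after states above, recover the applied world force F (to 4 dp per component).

F = (-2.5000, 1.1000, 1.2000)

v₁ − v₀ = (-0.04166667, 0.01833333, 0.02000000)
applied force F = (-2.5000, 1.1000, 1.2000)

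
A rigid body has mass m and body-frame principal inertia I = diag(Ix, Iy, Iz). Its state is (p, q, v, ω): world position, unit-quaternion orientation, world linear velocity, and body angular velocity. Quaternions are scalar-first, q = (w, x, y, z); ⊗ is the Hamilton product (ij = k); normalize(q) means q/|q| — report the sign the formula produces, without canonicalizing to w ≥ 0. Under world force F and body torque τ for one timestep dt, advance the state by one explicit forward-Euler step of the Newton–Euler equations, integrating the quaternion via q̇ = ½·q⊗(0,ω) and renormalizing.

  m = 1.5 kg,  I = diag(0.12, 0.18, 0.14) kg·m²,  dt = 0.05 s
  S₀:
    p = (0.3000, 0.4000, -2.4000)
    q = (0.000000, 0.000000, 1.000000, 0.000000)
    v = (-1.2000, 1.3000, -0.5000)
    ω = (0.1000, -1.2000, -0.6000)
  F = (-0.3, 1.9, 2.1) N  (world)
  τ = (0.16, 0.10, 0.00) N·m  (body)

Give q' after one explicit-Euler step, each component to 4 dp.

q' = (0.0300, -0.0150, 0.9994, -0.0025)

Hamilton product q⊗(0,ω) = (1.2000000, -0.6000000, 0.0000000, -0.1000000)
q' = normalize(q + ½dt·q⊗(0,ω)) = (0.0300, -0.0150, 0.9994, -0.0025)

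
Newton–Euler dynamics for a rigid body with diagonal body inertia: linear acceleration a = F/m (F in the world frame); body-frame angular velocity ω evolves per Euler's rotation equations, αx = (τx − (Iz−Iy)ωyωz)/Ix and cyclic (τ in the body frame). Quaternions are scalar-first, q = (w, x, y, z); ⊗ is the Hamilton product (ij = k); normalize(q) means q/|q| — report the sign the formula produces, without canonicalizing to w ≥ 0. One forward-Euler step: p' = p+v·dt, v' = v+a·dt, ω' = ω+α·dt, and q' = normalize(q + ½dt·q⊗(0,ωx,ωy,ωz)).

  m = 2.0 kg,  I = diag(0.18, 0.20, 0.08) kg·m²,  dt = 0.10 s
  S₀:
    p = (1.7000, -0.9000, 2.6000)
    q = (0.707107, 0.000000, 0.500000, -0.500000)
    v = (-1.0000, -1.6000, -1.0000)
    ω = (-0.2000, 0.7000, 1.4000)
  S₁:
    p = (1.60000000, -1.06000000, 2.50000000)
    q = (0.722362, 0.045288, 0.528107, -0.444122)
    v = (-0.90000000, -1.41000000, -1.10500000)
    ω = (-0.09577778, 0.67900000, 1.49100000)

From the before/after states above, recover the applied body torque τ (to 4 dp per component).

ω₁ − ω₀ = (0.10422222, -0.02100000, 0.09100000)
τ = I·(Δω/dt) + ω₀×(Iω₀) = (0.0700, -0.0700, 0.0700)

τ = (0.0700, -0.0700, 0.0700)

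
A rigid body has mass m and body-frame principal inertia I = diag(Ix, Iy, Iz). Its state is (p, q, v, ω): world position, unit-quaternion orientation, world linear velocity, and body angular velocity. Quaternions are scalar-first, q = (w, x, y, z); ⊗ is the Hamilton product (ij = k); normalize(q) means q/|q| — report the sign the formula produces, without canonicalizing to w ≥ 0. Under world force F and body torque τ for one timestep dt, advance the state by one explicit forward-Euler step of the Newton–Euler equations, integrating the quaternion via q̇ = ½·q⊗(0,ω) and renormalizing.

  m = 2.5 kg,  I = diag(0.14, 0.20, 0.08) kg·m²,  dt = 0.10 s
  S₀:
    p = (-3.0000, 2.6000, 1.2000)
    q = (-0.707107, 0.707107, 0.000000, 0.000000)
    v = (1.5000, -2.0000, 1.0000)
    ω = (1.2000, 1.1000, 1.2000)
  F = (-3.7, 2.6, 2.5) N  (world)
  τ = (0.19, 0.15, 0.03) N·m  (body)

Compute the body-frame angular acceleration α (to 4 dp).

precession coupling ω×(Iω) = (-0.1584, 0.0864, 0.0792)
(τ − ω×Iω)/I = (2.4886, 0.3180, -0.6150)

α = (2.4886, 0.3180, -0.6150)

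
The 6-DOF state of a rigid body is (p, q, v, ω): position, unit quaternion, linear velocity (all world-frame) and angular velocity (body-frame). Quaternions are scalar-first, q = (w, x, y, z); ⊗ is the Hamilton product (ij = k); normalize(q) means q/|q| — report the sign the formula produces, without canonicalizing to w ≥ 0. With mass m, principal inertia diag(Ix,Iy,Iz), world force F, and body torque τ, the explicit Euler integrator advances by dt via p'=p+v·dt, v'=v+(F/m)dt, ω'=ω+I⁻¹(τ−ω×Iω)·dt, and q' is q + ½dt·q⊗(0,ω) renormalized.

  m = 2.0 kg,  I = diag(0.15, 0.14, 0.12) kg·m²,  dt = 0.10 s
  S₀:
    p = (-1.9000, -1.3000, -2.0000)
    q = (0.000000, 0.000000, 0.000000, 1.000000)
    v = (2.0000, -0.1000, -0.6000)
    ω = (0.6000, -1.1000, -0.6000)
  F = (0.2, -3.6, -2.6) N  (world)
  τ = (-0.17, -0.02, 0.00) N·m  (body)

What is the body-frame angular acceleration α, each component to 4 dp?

gyro term ω×Iω = (-0.0132, -0.0108, 0.0066)
α = I⁻¹(τ − ω×Iω) = (-1.0453, -0.0657, -0.0550)

α = (-1.0453, -0.0657, -0.0550)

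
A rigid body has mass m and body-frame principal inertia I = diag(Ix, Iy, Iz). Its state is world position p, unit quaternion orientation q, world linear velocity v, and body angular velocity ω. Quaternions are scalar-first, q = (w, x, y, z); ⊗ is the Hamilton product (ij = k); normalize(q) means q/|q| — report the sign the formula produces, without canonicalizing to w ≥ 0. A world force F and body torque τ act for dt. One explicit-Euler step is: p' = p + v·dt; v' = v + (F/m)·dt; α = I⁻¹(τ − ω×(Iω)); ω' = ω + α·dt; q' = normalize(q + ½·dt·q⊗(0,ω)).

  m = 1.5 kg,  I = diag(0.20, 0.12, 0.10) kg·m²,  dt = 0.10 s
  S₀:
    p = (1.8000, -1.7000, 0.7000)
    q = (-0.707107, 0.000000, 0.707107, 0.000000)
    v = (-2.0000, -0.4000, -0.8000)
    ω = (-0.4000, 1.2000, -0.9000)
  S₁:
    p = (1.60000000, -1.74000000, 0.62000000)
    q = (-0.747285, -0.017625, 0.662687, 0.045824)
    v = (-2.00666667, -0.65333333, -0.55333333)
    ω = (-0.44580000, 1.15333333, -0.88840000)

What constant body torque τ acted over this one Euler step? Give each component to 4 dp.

τ = (-0.0700, -0.0200, 0.0500)

ω₁ − ω₀ = (-0.04580000, -0.04666667, 0.01160000)
applied torque τ = (-0.0700, -0.0200, 0.0500)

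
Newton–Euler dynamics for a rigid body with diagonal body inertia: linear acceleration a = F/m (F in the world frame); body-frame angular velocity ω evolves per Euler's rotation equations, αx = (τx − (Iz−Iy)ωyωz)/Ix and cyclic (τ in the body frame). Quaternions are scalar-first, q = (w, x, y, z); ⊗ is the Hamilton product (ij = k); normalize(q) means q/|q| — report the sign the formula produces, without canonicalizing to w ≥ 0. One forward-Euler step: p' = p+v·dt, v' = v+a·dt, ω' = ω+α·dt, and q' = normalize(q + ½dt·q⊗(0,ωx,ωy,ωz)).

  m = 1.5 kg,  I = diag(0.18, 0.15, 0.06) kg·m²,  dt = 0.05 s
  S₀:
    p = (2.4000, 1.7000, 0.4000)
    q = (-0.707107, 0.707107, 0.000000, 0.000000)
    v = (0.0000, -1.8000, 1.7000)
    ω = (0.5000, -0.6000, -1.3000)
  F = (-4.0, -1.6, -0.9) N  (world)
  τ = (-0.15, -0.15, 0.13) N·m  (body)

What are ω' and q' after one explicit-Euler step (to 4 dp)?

ω' = (0.4778, -0.6240, -1.1992)
q' = (-0.7154, 0.6978, 0.0336, 0.0124)

gyro term ω×Iω = (-0.0702, -0.0780, 0.0090)
angular accel α = (-0.4433, -0.4800, 2.0167)
ω' = ω + α·dt = (0.4778, -0.6240, -1.1992)
2q̇ = q⊗(0,ω) = (-0.3535535, -0.3535535, 1.3435033, 0.4949749)
q' = normalize(q + ½dt·q⊗(0,ω)) = (-0.7154, 0.6978, 0.0336, 0.0124)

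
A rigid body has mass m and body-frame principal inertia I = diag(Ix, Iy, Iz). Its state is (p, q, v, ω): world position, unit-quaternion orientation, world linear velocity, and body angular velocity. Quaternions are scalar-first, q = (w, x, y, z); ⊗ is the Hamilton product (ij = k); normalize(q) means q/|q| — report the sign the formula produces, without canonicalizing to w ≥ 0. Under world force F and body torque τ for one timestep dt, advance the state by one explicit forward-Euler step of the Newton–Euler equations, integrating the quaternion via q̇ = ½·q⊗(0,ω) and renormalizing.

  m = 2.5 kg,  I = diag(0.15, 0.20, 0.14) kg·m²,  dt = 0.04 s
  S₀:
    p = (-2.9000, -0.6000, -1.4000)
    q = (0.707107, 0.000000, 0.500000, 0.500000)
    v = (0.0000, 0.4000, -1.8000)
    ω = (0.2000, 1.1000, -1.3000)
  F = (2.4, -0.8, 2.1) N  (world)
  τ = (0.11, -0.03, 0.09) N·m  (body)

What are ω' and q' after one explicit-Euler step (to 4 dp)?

ω' = (0.2065, 1.0945, -1.2774)
q' = (0.7087, -0.0212, 0.5173, 0.4793)

precession coupling ω×(Iω) = (0.0858, -0.0026, 0.0110)
α = I⁻¹(τ − ω×Iω) = (0.1613, -0.1370, 0.5643)
new body rate ω' = (0.2065, 1.0945, -1.2774)
q⊗(0,ω) = (0.1000000, -1.0585786, 0.8778177, -1.0192391)
q' = normalize(q + ½dt·q⊗(0,ω)) = (0.7087, -0.0212, 0.5173, 0.4793)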